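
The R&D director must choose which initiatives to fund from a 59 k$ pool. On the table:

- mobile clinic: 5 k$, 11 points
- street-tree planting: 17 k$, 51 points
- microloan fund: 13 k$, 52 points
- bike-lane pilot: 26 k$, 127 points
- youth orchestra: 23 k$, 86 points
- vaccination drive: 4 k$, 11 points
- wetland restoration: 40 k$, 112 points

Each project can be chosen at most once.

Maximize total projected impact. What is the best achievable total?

Greedy by ratio would take street-tree planting + microloan fund + bike-lane pilot: 56 k$ used, total 230.
A better packing is mobile clinic + bike-lane pilot + youth orchestra + vaccination drive: 58 k$, total 235.
Runner-up street-tree planting + microloan fund + bike-lane pilot tops out at 230.

235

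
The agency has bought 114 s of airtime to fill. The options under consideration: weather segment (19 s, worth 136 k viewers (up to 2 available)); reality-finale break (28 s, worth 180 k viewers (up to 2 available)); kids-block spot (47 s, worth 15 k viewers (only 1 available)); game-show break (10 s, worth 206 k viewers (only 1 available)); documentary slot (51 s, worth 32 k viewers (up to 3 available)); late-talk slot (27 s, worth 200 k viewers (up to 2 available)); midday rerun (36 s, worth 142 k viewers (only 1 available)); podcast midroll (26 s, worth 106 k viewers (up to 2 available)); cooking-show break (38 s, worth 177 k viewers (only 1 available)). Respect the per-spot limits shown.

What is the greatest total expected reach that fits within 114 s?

A density-first pass picks 2×weather segment + game-show break + 2×late-talk slot — 878 at 102 s.
The 19 s tied up in weather segment is better spent on reality-finale break — total rises to 922 (111 s).
Nothing else within 114 s beats 922.

922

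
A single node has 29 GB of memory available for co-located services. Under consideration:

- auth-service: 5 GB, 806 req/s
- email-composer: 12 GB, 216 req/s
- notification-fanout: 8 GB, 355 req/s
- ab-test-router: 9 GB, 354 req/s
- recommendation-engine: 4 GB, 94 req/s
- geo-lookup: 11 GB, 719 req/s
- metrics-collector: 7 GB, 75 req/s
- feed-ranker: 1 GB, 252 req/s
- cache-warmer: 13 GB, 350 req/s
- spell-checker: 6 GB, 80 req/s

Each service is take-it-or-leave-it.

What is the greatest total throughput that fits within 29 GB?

2226

The ratio ordering already packs tightly: auth-service + notification-fanout + recommendation-engine + geo-lookup + feed-ranker, 29 GB, 2226.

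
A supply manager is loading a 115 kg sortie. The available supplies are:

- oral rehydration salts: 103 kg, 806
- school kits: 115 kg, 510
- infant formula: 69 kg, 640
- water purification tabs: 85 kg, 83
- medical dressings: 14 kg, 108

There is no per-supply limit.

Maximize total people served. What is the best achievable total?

Best packing: infant formula + 3×medical dressings — 111 kg, 964 total.
The spare 4 kg is too small for any remaining supply, and no exchange beats 964.

964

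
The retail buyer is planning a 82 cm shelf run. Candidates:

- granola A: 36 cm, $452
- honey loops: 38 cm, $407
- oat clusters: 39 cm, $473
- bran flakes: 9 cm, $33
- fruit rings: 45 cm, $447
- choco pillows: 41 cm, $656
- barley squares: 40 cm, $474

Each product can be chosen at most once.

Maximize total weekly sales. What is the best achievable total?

1130

Ranking by ratio (weekly sales/cm): choco pillows 16.00, granola A 12.56, oat clusters 12.13, barley squares 11.85.
Taking the top-ratio products first gives granola A + choco pillows for 1108 (77 cm).
The 36 cm tied up in granola A is better spent on barley squares — total rises to 1130 (81 cm).
Next best is oat clusters + choco pillows at 1129 (80 cm) — short by 1.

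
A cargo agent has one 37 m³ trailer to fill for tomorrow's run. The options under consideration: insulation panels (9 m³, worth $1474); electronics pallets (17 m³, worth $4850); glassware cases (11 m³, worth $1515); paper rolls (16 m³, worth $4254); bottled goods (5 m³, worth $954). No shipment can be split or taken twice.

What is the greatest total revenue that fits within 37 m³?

Electronics pallets + paper rolls uses 33 of the 37 m³ and totals 9104.
That's the maximum — no swap from here does better than 9104.

9104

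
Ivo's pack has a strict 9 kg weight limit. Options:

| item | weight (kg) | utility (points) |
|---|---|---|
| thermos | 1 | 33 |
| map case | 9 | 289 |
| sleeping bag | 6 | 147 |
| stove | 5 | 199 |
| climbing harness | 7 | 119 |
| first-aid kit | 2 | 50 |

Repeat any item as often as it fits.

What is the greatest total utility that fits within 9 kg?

331

Taking 4×thermos + stove: 9 kg used, 331 in utility.
That's the maximum — no swap from here does better than 331.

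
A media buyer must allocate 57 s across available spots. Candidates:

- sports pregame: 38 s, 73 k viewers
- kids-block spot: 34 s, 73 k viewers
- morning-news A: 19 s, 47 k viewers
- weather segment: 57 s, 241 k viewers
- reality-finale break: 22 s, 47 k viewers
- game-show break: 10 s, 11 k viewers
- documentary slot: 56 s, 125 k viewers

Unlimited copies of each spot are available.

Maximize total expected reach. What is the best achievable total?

The ratio ordering already packs tightly: weather segment, 57 s, 241.
That's the maximum — no swap from here does better than 241.

241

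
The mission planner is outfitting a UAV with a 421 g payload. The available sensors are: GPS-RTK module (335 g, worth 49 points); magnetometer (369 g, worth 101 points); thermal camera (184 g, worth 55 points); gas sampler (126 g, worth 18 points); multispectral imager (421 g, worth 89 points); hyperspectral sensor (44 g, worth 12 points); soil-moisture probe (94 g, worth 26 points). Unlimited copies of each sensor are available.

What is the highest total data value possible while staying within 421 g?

122

The ratio ordering already packs tightly: 2×thermal camera + hyperspectral sensor, 412 g, 122.
Every other selection either busts 421 g or fails to beat 122.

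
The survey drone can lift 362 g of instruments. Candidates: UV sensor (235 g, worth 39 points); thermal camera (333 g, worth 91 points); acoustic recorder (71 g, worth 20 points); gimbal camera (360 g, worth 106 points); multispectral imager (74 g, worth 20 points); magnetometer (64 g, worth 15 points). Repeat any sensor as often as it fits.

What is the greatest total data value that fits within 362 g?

106

Gimbal camera uses 360 of the 362 g and totals 106.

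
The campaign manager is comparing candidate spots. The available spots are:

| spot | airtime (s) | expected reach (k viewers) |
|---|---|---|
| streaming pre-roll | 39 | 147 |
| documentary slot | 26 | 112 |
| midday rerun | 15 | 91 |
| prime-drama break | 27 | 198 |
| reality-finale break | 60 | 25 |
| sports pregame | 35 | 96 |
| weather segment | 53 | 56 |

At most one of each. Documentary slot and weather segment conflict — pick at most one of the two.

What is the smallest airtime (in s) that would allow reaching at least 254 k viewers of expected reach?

Need the lightest bundle worth ≥ 254.
Taking midday rerun + prime-drama break gives 289 (≥ 254) for 42 s.
No combination under 42 s hits 254.

42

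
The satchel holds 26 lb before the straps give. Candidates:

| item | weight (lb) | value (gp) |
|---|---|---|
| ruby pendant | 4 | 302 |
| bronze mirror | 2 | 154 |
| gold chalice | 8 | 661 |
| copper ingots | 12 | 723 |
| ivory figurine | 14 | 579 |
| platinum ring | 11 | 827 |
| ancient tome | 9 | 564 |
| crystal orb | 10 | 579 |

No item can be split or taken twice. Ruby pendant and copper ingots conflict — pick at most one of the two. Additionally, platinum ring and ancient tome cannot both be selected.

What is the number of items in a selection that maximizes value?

4

The maximum value within 26 lb is 1944.
For example ruby pendant + bronze mirror + gold chalice + platinum ring achieves it, using 25 lb.
Any selection reaching 1944 contains exactly 4 items.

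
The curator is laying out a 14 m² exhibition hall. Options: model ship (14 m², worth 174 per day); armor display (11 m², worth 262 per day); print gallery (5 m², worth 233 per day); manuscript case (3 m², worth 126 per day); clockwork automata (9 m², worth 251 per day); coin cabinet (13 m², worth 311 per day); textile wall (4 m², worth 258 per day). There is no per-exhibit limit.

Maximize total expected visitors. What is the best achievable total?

The ratio ordering already packs tightly: 3×textile wall, 12 m², 774.
Every other selection either busts 14 m² or fails to beat 774.

774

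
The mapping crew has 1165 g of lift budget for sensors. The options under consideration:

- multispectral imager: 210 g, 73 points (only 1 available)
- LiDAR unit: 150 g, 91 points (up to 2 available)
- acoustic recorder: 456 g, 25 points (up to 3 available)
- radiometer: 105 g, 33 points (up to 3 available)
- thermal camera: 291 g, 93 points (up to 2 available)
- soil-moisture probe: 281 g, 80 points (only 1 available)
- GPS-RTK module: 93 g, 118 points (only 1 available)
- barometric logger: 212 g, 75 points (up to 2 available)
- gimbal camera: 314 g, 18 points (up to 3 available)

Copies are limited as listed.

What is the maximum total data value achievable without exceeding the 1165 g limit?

Best packing: multispectral imager + 2×LiDAR unit + radiometer + GPS-RTK module + 2×barometric logger — 1132 g, 556 total.
Nothing else within 1165 g beats 556.

556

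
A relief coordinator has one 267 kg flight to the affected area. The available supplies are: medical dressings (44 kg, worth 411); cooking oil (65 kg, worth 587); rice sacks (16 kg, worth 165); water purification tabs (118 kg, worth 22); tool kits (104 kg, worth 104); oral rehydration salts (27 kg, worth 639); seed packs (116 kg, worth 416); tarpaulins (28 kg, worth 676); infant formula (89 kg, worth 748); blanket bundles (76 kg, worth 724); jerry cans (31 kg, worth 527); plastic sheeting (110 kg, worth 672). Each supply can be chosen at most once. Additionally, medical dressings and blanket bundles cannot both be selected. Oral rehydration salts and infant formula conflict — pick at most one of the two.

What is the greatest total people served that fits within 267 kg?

3318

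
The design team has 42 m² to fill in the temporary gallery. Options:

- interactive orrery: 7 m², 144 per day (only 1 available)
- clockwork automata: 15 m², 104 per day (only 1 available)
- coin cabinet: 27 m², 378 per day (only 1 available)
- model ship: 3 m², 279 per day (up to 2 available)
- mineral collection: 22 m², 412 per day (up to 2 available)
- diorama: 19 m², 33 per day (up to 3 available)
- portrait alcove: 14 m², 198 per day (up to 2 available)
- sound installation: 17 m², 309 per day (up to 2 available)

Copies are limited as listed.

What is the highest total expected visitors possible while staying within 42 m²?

1176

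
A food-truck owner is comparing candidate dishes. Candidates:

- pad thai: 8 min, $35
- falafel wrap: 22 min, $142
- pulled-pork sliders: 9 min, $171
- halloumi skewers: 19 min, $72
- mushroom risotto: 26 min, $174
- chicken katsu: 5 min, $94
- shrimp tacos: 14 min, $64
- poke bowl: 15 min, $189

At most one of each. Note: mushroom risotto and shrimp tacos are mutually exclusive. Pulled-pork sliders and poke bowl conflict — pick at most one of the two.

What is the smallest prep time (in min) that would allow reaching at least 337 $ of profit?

Look for the lowest-prep combination reaching 337.
Taking pulled-pork sliders + halloumi skewers + chicken katsu gives 337 (≥ 337) for 33 min.
Below 33 min the best achievable stays under 337.

33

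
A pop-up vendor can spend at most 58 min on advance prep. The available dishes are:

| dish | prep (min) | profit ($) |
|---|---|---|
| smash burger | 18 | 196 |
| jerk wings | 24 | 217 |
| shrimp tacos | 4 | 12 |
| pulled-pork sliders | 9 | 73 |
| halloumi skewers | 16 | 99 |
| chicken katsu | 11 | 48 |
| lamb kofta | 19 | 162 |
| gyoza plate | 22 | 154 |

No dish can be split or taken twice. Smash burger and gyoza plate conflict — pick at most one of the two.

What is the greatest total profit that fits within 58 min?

512

By profit per min: smash burger 10.89, jerk wings 9.04, lamb kofta 8.53 lead.
The ratio heuristic lands on smash burger + jerk wings + shrimp tacos + pulled-pork sliders (498) but leaves 3 min idle.
The 13 min tied up in shrimp tacos and pulled-pork sliders is better spent on halloumi skewers — total rises to 512 (58 min).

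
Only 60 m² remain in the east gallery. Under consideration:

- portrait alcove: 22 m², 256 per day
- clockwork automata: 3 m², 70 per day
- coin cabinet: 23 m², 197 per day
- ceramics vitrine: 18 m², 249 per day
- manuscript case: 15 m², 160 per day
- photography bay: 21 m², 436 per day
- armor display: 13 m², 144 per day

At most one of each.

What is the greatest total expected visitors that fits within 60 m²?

915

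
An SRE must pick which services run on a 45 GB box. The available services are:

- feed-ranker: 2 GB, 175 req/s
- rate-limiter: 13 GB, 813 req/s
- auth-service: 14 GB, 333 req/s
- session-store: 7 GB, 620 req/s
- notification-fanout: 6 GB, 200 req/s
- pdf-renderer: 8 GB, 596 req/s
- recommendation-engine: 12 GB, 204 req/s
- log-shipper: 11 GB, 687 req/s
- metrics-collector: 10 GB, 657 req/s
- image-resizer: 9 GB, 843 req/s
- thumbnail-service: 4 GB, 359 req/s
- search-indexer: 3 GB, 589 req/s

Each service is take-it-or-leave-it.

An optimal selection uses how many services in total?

7

Best achievable throughput is 3869.
For example feed-ranker + session-store + pdf-renderer + log-shipper + image-resizer + thumbnail-service + search-indexer achieves it, using 44 GB.
Any selection reaching 3869 contains exactly 7 services.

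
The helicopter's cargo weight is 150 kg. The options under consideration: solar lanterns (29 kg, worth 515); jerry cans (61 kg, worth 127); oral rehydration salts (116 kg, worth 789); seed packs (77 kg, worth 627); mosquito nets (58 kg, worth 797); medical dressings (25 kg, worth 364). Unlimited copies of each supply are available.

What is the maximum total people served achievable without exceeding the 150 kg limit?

2575

Taking 5×solar lanterns: 145 kg used, 2575 in people served.
Nothing else within 150 kg beats 2575.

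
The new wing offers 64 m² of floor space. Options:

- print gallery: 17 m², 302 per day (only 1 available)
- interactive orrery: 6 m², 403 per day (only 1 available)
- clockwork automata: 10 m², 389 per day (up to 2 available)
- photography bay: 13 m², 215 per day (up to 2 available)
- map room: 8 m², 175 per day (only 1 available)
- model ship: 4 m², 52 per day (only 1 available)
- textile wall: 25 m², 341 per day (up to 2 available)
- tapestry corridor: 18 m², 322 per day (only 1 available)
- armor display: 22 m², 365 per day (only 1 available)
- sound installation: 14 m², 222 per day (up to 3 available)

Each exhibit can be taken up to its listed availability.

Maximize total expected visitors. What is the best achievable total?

By expected visitors per m²: interactive orrery 67.17, clockwork automata 38.90, map room 21.88, tapestry corridor 17.89 lead.
Filling by ratio: interactive orrery + 2×clockwork automata + map room + model ship + tapestry corridor for 1730, with 8 m² left unused.
Replace model ship and tapestry corridor with print gallery + photography bay: the trade gains 143 net, giving 1873 at 64 m².

1873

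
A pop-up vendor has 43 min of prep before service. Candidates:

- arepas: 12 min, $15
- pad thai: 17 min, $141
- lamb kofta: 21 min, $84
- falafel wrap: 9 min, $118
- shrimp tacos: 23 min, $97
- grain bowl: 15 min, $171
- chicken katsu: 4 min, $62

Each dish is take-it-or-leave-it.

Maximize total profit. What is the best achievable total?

Filling by ratio: arepas + falafel wrap + grain bowl + chicken katsu for 366, with 3 min left unused.
The 16 min tied up in arepas and chicken katsu is better spent on pad thai — total rises to 430 (41 min).
Runner-up pad thai + grain bowl + chicken katsu tops out at 374.

430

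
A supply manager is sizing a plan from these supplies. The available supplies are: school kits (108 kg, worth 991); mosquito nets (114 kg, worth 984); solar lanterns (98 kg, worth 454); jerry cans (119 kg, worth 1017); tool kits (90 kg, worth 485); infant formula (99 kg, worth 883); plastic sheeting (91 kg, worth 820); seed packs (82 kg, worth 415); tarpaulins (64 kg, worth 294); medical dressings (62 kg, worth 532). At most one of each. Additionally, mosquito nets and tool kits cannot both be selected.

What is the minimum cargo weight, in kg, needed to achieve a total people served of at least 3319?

Look for the lowest-cargo combination reaching 3319.
Taking school kits + mosquito nets + plastic sheeting + medical dressings gives 3327 (≥ 3319) for 375 kg.
No combination under 375 kg hits 3319.

375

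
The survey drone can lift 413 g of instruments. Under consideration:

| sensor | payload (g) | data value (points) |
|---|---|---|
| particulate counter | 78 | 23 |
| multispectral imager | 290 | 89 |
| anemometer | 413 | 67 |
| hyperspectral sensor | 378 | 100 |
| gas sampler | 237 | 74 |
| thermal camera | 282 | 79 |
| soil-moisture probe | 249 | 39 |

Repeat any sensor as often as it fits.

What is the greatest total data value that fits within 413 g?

120

Taking 2×particulate counter + gas sampler: 393 g used, 120 in data value.
Nothing else within 413 g beats 120.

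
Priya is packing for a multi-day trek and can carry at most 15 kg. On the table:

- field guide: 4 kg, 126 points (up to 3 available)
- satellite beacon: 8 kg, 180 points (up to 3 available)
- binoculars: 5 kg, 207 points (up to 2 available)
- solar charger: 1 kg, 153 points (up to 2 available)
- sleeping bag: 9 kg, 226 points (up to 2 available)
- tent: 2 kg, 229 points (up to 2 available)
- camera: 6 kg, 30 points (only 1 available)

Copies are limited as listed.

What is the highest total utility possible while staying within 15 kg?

The ratio ordering already packs tightly: field guide + binoculars + 2×solar charger + 2×tent, 15 kg, 1097.
Every other selection either busts 15 kg or exceeds an availability limit or fails to beat 1097.

1097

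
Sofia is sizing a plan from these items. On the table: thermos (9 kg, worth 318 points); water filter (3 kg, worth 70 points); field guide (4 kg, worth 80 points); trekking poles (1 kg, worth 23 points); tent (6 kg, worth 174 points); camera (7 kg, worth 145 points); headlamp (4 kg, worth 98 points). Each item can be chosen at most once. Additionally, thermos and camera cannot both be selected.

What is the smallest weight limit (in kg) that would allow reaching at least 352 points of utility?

Minimise kg subject to total utility ≥ 352.
thermos + water filter: 388 utility at 12 kg.
Below 12 kg the best achievable stays under 352.

12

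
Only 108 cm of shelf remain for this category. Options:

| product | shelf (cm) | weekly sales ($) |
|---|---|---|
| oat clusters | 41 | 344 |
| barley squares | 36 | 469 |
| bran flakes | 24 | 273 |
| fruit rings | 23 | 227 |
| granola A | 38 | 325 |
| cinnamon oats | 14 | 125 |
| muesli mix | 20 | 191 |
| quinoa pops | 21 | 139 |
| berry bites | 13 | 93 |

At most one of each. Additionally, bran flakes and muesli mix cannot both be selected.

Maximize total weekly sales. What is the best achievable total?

1110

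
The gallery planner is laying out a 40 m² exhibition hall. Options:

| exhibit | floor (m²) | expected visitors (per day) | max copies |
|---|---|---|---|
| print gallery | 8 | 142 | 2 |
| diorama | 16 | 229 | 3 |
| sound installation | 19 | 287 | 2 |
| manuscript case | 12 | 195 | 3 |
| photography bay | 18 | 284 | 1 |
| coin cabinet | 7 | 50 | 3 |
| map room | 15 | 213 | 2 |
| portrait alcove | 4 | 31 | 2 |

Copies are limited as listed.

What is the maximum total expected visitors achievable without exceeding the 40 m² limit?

674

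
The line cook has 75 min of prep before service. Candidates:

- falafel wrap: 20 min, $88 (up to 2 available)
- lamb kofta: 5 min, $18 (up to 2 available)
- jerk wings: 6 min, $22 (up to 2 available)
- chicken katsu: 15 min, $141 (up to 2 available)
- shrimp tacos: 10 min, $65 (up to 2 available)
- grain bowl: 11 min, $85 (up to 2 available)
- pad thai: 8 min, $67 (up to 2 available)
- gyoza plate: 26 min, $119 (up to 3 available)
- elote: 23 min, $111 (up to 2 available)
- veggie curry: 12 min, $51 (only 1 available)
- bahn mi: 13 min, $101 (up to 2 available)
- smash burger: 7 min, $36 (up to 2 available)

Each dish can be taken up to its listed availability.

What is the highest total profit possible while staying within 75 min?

Filling by ratio: 2×chicken katsu + 2×pad thai + 2×bahn mi for 618, with 3 min left unused.
Replace pad thai with grain bowl: the trade gains 18 net, giving 636 at 75 min.

636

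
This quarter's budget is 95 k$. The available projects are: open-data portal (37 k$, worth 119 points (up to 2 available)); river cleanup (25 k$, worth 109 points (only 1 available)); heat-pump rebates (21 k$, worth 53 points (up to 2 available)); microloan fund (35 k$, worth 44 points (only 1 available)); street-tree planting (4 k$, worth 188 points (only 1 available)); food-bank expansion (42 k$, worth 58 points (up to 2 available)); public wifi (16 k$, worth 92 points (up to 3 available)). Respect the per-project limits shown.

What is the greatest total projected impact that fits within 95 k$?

583

Ranking by ratio (projected impact/k$): street-tree planting 47.00, public wifi 5.75, river cleanup 4.36.
Greedy by ratio would take river cleanup + street-tree planting + 3×public wifi: 77 k$ used, total 573.
Dropping river cleanup frees 25 k$; slotting in open-data portal (37 k$) lifts the total to 583 at 89 k$.
That's the maximum — no swap from here does better than 583.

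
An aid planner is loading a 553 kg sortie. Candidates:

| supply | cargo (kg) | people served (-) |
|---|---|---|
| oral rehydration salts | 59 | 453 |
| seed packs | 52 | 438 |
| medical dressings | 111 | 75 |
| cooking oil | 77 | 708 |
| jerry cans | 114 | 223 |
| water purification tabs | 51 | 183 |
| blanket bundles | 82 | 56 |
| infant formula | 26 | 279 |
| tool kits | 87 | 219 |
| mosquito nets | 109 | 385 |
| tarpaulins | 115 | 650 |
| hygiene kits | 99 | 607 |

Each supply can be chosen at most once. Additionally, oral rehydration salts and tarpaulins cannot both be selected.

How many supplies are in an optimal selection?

Best achievable people served is 3250.
For example seed packs + cooking oil + water purification tabs + infant formula + mosquito nets + tarpaulins + hygiene kits achieves it, using 529 kg.
Every optimal selection uses 7 supplies.

7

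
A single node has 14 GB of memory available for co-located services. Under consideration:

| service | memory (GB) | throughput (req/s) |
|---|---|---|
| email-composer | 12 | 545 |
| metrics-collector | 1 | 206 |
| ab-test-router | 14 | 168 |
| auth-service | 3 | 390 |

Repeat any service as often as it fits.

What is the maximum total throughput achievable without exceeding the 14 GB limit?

The ratio ordering already packs tightly: 14×metrics-collector, 14 GB, 2884.

2884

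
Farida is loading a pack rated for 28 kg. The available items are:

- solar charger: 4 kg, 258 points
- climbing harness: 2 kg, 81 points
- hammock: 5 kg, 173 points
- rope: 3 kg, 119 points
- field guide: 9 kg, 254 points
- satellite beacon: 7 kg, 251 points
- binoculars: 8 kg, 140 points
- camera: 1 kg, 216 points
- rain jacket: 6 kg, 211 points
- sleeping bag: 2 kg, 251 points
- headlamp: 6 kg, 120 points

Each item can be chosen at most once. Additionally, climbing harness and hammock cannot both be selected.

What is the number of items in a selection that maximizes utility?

7

Optimal total is 1479.
For example solar charger + hammock + rope + satellite beacon + camera + rain jacket + sleeping bag achieves it, using 28 kg.
Any selection reaching 1479 contains exactly 7 items.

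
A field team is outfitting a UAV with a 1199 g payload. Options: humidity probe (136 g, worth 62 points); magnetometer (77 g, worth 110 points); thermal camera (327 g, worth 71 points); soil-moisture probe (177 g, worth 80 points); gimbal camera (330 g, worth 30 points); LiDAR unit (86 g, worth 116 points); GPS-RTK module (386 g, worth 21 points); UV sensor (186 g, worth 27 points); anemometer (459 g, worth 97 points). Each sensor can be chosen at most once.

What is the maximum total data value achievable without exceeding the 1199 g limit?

Filling by ratio: humidity probe + magnetometer + thermal camera + soil-moisture probe + LiDAR unit + UV sensor for 466, with 210 g left unused.
Replace thermal camera with anemometer: the trade gains 26 net, giving 492 at 1121 g.

492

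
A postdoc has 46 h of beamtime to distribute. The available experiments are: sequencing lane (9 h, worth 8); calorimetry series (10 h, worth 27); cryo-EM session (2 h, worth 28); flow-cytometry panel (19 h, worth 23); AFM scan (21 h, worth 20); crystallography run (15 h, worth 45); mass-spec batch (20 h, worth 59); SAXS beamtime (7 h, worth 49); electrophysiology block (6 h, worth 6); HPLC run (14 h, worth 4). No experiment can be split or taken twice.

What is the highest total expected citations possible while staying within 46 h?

Best packing: cryo-EM session + crystallography run + mass-spec batch + SAXS beamtime — 44 h, 181 total.
An exhaustive check of the 1024 subsets confirms 181.

181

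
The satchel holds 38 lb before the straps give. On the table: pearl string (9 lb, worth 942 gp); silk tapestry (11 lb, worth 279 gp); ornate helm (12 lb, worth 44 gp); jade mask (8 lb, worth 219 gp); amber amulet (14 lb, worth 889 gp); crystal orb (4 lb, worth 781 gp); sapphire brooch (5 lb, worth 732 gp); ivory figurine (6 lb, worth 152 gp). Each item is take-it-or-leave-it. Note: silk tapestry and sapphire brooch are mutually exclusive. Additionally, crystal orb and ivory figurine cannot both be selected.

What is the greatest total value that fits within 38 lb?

Best packing: pearl string + amber amulet + crystal orb + sapphire brooch — 32 lb, 3344 total.

3344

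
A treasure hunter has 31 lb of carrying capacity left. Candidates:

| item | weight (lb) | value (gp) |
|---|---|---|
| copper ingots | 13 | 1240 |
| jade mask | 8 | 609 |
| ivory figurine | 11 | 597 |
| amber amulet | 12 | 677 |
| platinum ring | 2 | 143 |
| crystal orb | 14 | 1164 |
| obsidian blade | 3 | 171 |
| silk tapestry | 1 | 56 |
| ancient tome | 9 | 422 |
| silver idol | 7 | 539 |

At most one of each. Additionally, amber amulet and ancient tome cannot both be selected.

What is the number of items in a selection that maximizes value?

4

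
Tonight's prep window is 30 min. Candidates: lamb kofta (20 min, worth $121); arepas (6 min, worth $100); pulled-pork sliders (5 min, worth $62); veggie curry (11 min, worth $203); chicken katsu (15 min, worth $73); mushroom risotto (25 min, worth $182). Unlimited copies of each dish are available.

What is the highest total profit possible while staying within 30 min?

506

Taking arepas + 2×veggie curry: 28 min used, 506 in profit.
That's the maximum — no swap from here does better than 506.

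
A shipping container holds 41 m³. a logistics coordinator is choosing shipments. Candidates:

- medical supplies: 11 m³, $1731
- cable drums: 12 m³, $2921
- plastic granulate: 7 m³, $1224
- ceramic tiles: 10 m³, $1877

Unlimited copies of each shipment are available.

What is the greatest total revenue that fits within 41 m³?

8943

Taking the top-ratio shipments first gives 3×cable drums for 8763 (36 m³).
Dropping cable drums frees 12 m³; slotting in plastic granulate + ceramic tiles (17 m³) lifts the total to 8943 at 41 m³.
No other feasible combination exceeds 8943.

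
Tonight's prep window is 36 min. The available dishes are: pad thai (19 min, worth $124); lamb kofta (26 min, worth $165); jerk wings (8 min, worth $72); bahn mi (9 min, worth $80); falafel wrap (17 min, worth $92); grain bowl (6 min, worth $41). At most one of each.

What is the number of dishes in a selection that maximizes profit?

Optimal total is 276.
For example pad thai + jerk wings + bahn mi achieves it, using 36 min.
All optima have 3 dishes.

3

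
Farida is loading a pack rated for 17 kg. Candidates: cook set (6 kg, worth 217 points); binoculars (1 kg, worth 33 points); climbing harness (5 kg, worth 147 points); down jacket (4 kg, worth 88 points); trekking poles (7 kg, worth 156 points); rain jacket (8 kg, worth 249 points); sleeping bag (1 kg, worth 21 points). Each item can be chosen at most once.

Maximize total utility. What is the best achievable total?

By utility per kg: cook set 36.17, binoculars 33.00, rain jacket 31.12 lead.
Cook set + binoculars + rain jacket + sleeping bag uses 16 of the 17 kg and totals 520.

520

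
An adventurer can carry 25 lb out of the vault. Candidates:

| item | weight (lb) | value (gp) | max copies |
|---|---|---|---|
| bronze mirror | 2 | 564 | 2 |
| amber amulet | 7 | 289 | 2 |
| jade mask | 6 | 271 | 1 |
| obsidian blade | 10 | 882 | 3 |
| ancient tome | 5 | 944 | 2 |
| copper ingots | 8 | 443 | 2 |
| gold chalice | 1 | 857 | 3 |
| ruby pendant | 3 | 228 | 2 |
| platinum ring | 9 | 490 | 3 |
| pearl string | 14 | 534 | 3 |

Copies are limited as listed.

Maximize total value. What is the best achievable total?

6043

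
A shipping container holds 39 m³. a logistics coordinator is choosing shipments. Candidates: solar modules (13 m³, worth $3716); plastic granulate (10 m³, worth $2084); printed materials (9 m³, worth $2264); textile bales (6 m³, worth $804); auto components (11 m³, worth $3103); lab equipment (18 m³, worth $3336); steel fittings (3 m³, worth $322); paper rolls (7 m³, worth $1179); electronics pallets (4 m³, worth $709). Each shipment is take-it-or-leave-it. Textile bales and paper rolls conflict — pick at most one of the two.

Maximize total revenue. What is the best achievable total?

By revenue per m³: solar modules 285.85, auto components 282.09, printed materials 251.56 lead.
Greedy by ratio would take solar modules + printed materials + auto components + electronics pallets: 37 m³ used, total 9792.
Dropping electronics pallets frees 4 m³; slotting in textile bales (6 m³) lifts the total to 9887 at 39 m³.
Runner-up solar modules + printed materials + auto components + electronics pallets tops out at 9792.

9887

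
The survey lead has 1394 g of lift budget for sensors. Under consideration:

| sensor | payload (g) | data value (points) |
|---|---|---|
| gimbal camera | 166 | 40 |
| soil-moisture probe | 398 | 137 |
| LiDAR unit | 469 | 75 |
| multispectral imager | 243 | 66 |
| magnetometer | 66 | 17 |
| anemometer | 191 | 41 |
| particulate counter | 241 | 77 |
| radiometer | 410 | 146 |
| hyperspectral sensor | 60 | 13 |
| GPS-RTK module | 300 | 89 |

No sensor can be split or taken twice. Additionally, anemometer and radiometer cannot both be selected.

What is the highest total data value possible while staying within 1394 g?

By data value per g: radiometer 0.36, soil-moisture probe 0.34, particulate counter 0.32 lead.
Best packing: soil-moisture probe + particulate counter + radiometer + GPS-RTK module — 1349 g, 449 total.
No other feasible combination exceeds 449.

449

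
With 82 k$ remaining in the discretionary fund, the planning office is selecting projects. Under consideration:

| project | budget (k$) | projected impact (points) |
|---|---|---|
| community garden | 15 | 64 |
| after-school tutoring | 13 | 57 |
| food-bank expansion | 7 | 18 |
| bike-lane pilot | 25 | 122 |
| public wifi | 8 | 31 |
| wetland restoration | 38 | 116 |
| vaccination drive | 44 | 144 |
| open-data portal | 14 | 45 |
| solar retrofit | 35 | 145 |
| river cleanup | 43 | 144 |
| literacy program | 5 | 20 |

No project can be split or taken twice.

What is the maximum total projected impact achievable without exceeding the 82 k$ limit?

355

Taking the top-ratio projects first gives community garden + after-school tutoring + bike-lane pilot + public wifi + open-data portal + literacy program for 339 (80 k$).
The 34 k$ tied up in community garden and open-data portal and literacy program is better spent on solar retrofit — total rises to 355 (81 k$).
Runner-up community garden + bike-lane pilot + solar retrofit + literacy program tops out at 351.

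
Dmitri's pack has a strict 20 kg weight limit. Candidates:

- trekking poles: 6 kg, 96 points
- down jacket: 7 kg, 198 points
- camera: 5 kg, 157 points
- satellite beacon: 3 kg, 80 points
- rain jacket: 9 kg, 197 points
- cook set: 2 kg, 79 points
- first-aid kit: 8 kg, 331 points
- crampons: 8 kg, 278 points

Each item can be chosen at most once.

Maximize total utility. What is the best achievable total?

689

By utility per kg: first-aid kit 41.38, cook set 39.50, crampons 34.75 lead.
Taking the top-ratio items first gives cook set + first-aid kit + crampons for 688 (18 kg).
Dropping cook set frees 2 kg; slotting in satellite beacon (3 kg) lifts the total to 689 at 19 kg.
Runner-up down jacket + satellite beacon + cook set + first-aid kit tops out at 688.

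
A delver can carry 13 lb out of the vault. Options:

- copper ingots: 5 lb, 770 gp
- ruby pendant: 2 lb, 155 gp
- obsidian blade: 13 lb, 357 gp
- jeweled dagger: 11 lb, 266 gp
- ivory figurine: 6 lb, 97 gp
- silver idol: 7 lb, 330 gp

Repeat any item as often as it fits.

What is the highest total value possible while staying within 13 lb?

Ranking by ratio (value/lb): copper ingots 154.00, ruby pendant 77.50, silver idol 47.14, obsidian blade 27.46.
2×copper ingots + ruby pendant uses 12 of the 13 lb and totals 1695.
Every other selection either busts 13 lb or fails to beat 1695.

1695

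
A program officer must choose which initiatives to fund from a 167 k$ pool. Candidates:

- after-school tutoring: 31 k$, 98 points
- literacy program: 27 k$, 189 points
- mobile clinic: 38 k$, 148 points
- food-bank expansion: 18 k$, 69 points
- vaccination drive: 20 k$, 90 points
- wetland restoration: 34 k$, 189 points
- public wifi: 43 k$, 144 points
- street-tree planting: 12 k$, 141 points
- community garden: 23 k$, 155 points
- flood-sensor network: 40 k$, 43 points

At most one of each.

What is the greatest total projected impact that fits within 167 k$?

931

Greedy by ratio would take literacy program + mobile clinic + vaccination drive + wetland restoration + street-tree planting + community garden: 154 k$ used, total 912.
Replace mobile clinic with after-school tutoring + food-bank expansion: the trade gains 19 net, giving 931 at 165 k$.
No other feasible combination exceeds 931.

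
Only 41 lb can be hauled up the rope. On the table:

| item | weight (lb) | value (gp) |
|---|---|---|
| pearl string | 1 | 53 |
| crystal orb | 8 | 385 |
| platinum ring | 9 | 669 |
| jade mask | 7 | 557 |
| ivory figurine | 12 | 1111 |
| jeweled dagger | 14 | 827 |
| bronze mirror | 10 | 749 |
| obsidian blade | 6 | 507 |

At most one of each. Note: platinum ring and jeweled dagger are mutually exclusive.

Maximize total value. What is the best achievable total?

3139

The ratio heuristic lands on pearl string + jade mask + ivory figurine + bronze mirror + obsidian blade (2977) but leaves 5 lb idle.
The 6 lb tied up in obsidian blade is better spent on platinum ring — total rises to 3139 (39 lb).
The closest alternative, pearl string + platinum ring + ivory figurine + bronze mirror + obsidian blade, reaches only 3089.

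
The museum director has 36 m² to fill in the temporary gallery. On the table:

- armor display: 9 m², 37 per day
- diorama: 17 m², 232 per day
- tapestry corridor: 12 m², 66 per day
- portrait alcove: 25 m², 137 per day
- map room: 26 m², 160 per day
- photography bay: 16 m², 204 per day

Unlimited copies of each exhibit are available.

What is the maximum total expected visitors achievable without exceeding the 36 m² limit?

The ratio ordering already packs tightly: 2×diorama, 34 m², 464.

464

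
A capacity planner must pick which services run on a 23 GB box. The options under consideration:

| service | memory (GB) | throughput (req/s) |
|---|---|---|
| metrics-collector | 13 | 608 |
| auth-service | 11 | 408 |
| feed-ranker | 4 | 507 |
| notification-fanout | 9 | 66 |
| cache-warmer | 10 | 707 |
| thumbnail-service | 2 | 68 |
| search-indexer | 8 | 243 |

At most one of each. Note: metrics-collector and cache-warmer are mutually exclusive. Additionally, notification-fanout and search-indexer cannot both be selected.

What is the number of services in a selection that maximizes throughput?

Best achievable throughput is 1457.
For example feed-ranker + cache-warmer + search-indexer achieves it, using 22 GB.
Every optimal selection uses 3 services.

3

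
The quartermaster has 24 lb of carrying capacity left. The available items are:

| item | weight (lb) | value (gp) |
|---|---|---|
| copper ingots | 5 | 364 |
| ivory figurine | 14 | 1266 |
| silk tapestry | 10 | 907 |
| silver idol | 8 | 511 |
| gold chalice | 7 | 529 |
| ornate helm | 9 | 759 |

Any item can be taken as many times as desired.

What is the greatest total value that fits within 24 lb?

Greedy by ratio would take 2×silk tapestry: 20 lb used, total 1814.
Replace silk tapestry with ivory figurine: the trade gains 359 net, giving 2173 at 24 lb.
Every other selection either busts 24 lb or fails to beat 2173.

2173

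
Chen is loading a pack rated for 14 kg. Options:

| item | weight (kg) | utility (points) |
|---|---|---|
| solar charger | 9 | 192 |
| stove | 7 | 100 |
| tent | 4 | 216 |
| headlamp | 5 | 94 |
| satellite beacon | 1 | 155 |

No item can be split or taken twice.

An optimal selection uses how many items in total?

3

The maximum utility within 14 kg is 563.
One optimal bundle: solar charger + tent + satellite beacon (14 kg).
Every optimal selection uses 3 items.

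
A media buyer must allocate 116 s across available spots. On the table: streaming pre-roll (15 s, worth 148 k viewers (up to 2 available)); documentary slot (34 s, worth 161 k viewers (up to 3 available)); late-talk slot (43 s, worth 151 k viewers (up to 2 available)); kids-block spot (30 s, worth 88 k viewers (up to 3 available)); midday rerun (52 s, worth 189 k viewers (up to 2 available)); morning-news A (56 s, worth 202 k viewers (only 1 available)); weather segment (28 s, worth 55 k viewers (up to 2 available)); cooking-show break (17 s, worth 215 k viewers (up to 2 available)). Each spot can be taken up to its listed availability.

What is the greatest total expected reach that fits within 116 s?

915

Ranking by ratio (expected reach/s): cooking-show break 12.65, streaming pre-roll 9.87, documentary slot 4.74.
Greedy by ratio would take 2×streaming pre-roll + documentary slot + 2×cooking-show break: 98 s used, total 887.
Replace documentary slot with midday rerun: the trade gains 28 net, giving 915 at 116 s.
No other feasible combination exceeds 915.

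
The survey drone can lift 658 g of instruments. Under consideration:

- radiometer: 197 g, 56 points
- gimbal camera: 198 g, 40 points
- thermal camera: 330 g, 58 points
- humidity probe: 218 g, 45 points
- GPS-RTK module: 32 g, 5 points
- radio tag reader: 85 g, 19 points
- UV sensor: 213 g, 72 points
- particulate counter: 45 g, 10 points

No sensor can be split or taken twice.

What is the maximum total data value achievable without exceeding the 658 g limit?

Filling by ratio: radiometer + GPS-RTK module + radio tag reader + UV sensor + particulate counter for 162, with 86 g left unused.
The 117 g tied up in GPS-RTK module and radio tag reader is better spent on gimbal camera — total rises to 178 (653 g).

178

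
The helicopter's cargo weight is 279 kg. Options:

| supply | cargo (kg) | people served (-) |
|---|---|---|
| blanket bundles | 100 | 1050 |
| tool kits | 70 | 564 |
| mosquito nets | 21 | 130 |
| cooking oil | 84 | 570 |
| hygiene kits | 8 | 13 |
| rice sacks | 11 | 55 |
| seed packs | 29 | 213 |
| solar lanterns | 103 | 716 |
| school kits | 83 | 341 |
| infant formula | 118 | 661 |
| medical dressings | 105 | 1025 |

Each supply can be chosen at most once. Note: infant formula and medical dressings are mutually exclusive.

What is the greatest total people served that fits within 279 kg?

The ratio ordering already packs tightly: blanket bundles + tool kits + medical dressings, 275 kg, 2639.

2639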